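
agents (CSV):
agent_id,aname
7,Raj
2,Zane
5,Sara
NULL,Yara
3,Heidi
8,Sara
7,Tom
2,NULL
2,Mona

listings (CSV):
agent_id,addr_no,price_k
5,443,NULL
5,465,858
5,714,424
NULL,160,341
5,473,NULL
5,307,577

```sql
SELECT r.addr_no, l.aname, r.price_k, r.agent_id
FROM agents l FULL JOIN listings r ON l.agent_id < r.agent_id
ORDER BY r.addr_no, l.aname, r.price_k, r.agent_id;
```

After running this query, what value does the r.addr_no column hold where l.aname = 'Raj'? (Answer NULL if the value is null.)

FULL OUTER JOIN keeps every row from both sides; unmatched rows get NULL for the other side's columns.
Matching on l.agent_id < r.agent_id. A NULL in a compared column never satisfies the condition.
- l row (agent_id=7): no match → kept, r columns NULL.
- l row (agent_id=2): matches 5 r row(s) → 5 output row(s).
- l row (agent_id=5): no match → kept, r columns NULL.
- l row (agent_id=NULL): no match → kept, r columns NULL.
- l row (agent_id=3): matches 5 r row(s) → 5 output row(s).
- l row (agent_id=8): no match → kept, r columns NULL.
- l row (agent_id=7): no match → kept, r columns NULL.
- l row (agent_id=2): matches 5 r row(s) → 5 output row(s).
- l row (agent_id=2): matches 5 r row(s) → 5 output row(s).
- plus 1 unmatched r row(s), each kept with NULL l columns.

NULL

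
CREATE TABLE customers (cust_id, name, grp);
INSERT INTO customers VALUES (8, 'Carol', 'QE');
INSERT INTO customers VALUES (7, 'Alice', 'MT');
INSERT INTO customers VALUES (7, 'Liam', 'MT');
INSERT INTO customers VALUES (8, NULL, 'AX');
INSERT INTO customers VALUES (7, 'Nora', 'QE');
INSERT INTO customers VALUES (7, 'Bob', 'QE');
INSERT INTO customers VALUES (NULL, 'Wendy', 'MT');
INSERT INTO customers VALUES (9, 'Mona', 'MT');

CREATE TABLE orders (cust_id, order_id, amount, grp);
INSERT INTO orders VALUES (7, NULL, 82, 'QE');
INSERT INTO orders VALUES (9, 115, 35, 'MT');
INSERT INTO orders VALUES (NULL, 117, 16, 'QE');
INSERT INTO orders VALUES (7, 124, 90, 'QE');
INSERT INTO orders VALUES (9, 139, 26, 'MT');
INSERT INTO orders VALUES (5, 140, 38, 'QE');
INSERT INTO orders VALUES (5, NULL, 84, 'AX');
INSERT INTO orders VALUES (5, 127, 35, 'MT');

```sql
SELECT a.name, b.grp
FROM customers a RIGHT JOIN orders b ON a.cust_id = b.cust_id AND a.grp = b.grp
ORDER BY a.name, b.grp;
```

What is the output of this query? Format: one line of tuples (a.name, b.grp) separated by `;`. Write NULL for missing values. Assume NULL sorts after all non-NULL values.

RIGHT JOIN keeps every row from `orders`; unmatched rows get NULL for `customers`'s columns.
Matching on a.cust_id = b.cust_id AND a.grp = b.grp. A NULL in a compared column never satisfies the condition.
- a (cust_id=8, grp=QE) has no partner in b.
- a (cust_id=7, grp=MT) has no partner in b.
- a (cust_id=7, grp=MT) has no partner in b.
- a (cust_id=8, grp=AX) has no partner in b.
- a (cust_id=7, grp=QE) pairs with 2 row(s) of b.
- a (cust_id=7, grp=QE) pairs with 2 row(s) of b.
- a (cust_id=NULL, grp=MT) has no partner in b.
- a (cust_id=9, grp=MT) pairs with 2 row(s) of b.
- plus 4 unmatched b row(s), each kept with NULL a columns.
After projecting and ordering:
a.name | b.grp
Bob | QE
Bob | QE
Mona | MT
Mona | MT
Nora | QE
Nora | QE
NULL | AX
NULL | MT
NULL | QE
NULL | QE

(Bob, QE); (Bob, QE); (Mona, MT); (Mona, MT); (Nora, QE); (Nora, QE); (NULL, AX); (NULL, MT); (NULL, QE); (NULL, QE)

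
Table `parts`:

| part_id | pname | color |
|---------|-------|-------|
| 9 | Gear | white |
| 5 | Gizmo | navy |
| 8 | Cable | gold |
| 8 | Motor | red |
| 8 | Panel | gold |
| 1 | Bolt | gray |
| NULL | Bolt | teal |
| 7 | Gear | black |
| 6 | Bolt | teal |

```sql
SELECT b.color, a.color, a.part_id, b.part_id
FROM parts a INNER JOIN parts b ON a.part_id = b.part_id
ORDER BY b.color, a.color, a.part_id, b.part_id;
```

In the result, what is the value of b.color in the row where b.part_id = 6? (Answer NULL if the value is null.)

INNER JOIN keeps only pairs where the ON condition holds.
Matching on a.part_id = b.part_id. A NULL in a compared column never satisfies the condition.
- part_id=9: 1 matching b row(s), so 1 row(s) emitted.
- part_id=5: 1 matching b row(s), so 1 row(s) emitted.
- part_id=8: 3 matching b row(s), so 3 row(s) emitted.
- part_id=8: 3 matching b row(s), so 3 row(s) emitted.
- part_id=8: 3 matching b row(s), so 3 row(s) emitted.
- part_id=1: 1 matching b row(s), so 1 row(s) emitted.
- part_id=NULL: no matching b row, dropped.
- part_id=7: 1 matching b row(s), so 1 row(s) emitted.
- part_id=6: 1 matching b row(s), so 1 row(s) emitted.

teal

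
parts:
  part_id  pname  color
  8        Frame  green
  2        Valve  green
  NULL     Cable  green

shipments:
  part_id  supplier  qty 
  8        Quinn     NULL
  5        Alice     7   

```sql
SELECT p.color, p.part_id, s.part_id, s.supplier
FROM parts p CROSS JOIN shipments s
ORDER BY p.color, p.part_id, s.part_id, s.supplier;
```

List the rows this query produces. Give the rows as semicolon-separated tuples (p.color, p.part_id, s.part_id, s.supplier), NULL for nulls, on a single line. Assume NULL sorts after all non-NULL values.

CROSS JOIN pairs every row of `parts` with every row of `shipments`: 3 × 2 = 6 rows.
After projecting and ordering:
p.color | p.part_id | s.part_id | s.supplier
green | 2 | 5 | Alice
green | 2 | 8 | Quinn
green | 8 | 5 | Alice
green | 8 | 8 | Quinn
green | NULL | 5 | Alice
green | NULL | 8 | Quinn

(green, 2, 5, Alice); (green, 2, 8, Quinn); (green, 8, 5, Alice); (green, 8, 8, Quinn); (green, NULL, 5, Alice); (green, NULL, 8, Quinn)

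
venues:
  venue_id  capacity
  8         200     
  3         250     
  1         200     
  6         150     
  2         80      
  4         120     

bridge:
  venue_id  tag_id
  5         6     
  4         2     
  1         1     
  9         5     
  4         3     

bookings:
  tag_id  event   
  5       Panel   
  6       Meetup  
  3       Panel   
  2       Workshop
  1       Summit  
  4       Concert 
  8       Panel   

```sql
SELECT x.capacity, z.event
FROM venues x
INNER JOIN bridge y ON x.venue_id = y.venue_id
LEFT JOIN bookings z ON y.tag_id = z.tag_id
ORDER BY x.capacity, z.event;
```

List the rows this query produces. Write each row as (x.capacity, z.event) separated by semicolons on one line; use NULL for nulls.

Joins associate left-to-right: venues INNER JOIN bridge on venue_id gives 3 intermediate row(s).
Then LEFT JOIN `bookings z` on tag_id: each of those 3 rows is kept; rows whose y.tag_id has no match in z get NULL for z's columns.

(120, Panel); (120, Workshop); (200, Summit)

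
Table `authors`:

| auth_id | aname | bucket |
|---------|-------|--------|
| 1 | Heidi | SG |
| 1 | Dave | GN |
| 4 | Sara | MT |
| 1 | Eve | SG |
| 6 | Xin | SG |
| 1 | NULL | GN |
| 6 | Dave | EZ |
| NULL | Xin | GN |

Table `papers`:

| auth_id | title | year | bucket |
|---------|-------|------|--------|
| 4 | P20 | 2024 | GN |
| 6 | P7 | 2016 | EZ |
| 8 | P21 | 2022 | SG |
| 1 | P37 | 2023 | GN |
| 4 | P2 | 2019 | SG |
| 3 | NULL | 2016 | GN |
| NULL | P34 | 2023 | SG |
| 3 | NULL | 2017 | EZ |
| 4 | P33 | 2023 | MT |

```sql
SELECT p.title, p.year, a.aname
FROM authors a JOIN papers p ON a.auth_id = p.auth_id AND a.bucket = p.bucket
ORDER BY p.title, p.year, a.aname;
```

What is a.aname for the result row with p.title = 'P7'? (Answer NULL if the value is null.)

INNER JOIN keeps only pairs where the ON condition holds.
Matching on a.auth_id = p.auth_id AND a.bucket = p.bucket. A NULL in a compared column never satisfies the condition.
Matched pairs: 4.

Dave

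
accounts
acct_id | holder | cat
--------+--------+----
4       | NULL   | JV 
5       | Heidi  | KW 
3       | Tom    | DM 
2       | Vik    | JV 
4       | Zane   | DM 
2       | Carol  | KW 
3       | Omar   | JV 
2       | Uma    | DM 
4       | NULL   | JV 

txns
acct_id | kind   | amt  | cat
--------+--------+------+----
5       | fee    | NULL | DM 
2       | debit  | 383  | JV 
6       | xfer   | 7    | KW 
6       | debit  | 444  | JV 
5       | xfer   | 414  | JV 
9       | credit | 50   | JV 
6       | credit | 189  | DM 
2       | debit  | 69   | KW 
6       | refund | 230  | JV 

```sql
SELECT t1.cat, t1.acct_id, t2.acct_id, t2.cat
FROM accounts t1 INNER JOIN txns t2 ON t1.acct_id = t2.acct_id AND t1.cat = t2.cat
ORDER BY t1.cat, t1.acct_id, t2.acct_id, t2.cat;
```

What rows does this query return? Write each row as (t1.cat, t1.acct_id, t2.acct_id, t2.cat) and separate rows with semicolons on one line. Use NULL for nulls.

INNER JOIN keeps only pairs where the ON condition holds.
Matching on t1.acct_id = t2.acct_id AND t1.cat = t2.cat.
Matched pairs: 2.

(JV, 2, 2, JV); (KW, 2, 2, KW)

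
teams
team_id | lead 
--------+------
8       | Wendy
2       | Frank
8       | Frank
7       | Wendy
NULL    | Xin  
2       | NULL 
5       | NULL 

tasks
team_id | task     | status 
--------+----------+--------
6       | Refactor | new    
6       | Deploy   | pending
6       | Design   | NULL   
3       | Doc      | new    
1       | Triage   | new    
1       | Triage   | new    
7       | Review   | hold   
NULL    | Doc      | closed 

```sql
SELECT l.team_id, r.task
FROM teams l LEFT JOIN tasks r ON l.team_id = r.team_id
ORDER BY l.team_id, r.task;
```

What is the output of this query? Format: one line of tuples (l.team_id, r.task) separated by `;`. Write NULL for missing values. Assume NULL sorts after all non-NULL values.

LEFT JOIN keeps every row from `teams`; unmatched rows get NULL for `tasks`'s columns.
Matching on l.team_id = r.team_id. A NULL in a compared column never satisfies the condition.
Matched pairs: 1; unmatched l rows kept: 6.

(2, NULL); (2, NULL); (5, NULL); (7, Review); (8, NULL); (8, NULL); (NULL, NULL)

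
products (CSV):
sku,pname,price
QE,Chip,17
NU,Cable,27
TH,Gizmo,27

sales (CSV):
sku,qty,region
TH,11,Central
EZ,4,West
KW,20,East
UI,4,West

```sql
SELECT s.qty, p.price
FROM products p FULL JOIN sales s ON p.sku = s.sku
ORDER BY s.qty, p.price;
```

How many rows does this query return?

6

FULL OUTER JOIN keeps every row from both sides; unmatched rows get NULL for the other side's columns.
Matching on p.sku = s.sku.
Matched pairs: 1; unmatched p rows kept: 2; unmatched s rows kept: 3.
Total: 1 matched + 5 padded = 6 rows.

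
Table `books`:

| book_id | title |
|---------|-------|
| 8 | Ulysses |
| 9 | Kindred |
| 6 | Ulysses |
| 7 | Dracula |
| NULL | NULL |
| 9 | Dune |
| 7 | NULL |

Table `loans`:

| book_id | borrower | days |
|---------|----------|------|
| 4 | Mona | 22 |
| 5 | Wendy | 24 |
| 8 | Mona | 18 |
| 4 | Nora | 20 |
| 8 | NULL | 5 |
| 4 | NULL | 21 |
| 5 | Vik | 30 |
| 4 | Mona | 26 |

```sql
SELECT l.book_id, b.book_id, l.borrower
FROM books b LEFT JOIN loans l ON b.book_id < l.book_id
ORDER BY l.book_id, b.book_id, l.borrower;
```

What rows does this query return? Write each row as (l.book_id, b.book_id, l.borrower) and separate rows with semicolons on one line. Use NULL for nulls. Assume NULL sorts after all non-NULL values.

(8, 6, Mona); (8, 6, NULL); (8, 7, Mona); (8, 7, Mona); (8, 7, NULL); (8, 7, NULL); (NULL, 8, NULL); (NULL, 9, NULL); (NULL, 9, NULL); (NULL, NULL, NULL)

LEFT JOIN keeps every row from `books`; unmatched rows get NULL for `loans`'s columns.
Matching on b.book_id < l.book_id. A NULL in a compared column never satisfies the condition.
Matched pairs: 6; unmatched b rows kept: 4.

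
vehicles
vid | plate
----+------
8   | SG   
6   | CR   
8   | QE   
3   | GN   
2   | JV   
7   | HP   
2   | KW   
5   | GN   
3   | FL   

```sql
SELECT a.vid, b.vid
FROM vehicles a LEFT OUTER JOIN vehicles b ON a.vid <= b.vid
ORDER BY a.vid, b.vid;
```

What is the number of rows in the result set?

48

LEFT JOIN keeps every row from `vehicles a`; unmatched rows get NULL for `vehicles b`'s columns.
Matching on a.vid <= b.vid.
- a[0] vid=8 → 2 match(es) in b → 2 row(s).
- a[1] vid=6 → 4 match(es) in b → 4 row(s).
- a[2] vid=8 → 2 match(es) in b → 2 row(s).
- a[3] vid=3 → 7 match(es) in b → 7 row(s).
- a[4] vid=2 → 9 match(es) in b → 9 row(s).
- a[5] vid=7 → 3 match(es) in b → 3 row(s).
- a[6] vid=2 → 9 match(es) in b → 9 row(s).
- a[7] vid=5 → 5 match(es) in b → 5 row(s).
- a[8] vid=3 → 7 match(es) in b → 7 row(s).
Total: 48 rows.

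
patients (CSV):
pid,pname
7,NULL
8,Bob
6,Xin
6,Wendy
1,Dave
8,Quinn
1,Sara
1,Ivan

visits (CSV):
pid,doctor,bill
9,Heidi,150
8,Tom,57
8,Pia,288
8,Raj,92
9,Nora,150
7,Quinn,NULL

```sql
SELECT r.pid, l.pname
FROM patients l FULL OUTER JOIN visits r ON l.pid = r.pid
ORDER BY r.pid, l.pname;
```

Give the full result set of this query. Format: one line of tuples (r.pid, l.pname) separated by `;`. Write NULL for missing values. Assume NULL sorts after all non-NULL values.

FULL OUTER JOIN keeps every row from both sides; unmatched rows get NULL for the other side's columns.
Matching on l.pid = r.pid.
Matched pairs: 7; unmatched l rows kept: 5; unmatched r rows kept: 2.

(7, NULL); (8, Bob); (8, Bob); (8, Bob); (8, Quinn); (8, Quinn); (8, Quinn); (9, NULL); (9, NULL); (NULL, Dave); (NULL, Ivan); (NULL, Sara); (NULL, Wendy); (NULL, Xin)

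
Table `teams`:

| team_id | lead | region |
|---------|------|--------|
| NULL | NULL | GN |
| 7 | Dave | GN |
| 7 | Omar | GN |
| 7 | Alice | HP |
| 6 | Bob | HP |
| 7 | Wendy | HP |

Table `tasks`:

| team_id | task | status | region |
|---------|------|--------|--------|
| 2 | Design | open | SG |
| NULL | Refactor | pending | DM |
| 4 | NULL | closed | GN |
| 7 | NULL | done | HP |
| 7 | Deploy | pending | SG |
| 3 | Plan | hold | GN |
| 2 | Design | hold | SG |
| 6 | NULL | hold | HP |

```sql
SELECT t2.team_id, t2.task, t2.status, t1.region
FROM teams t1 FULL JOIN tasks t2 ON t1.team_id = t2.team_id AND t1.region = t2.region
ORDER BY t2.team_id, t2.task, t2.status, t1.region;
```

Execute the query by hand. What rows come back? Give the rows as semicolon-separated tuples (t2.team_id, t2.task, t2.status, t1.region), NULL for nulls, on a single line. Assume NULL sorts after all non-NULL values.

(2, Design, hold, NULL); (2, Design, open, NULL); (3, Plan, hold, NULL); (4, NULL, closed, NULL); (6, NULL, hold, HP); (7, Deploy, pending, NULL); (7, NULL, done, HP); (7, NULL, done, HP); (NULL, Refactor, pending, NULL); (NULL, NULL, NULL, GN); (NULL, NULL, NULL, GN); (NULL, NULL, NULL, GN)

FULL OUTER JOIN keeps every row from both sides; unmatched rows get NULL for the other side's columns.
Matching on t1.team_id = t2.team_id AND t1.region = t2.region. A NULL in a compared column never satisfies the condition.
Matched pairs: 3; unmatched t1 rows kept: 3; unmatched t2 rows kept: 6.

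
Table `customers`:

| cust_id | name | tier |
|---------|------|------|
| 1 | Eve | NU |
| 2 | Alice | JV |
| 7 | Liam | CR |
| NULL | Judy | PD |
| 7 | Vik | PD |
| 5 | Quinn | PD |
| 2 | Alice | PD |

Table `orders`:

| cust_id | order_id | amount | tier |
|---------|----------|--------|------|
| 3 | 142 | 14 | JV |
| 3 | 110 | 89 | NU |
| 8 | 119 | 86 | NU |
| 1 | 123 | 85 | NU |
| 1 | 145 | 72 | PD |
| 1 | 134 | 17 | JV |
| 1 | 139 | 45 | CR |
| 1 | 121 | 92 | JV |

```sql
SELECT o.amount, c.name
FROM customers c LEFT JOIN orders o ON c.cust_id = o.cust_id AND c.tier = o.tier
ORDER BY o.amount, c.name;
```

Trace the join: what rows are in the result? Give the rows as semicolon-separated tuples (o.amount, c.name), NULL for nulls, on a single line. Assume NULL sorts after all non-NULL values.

LEFT JOIN keeps every row from `customers`; unmatched rows get NULL for `orders`'s columns.
Matching on c.cust_id = o.cust_id AND c.tier = o.tier. A NULL in a compared column never satisfies the condition.
Matched pairs: 1; unmatched c rows kept: 6.

(85, Eve); (NULL, Alice); (NULL, Alice); (NULL, Judy); (NULL, Liam); (NULL, Quinn); (NULL, Vik)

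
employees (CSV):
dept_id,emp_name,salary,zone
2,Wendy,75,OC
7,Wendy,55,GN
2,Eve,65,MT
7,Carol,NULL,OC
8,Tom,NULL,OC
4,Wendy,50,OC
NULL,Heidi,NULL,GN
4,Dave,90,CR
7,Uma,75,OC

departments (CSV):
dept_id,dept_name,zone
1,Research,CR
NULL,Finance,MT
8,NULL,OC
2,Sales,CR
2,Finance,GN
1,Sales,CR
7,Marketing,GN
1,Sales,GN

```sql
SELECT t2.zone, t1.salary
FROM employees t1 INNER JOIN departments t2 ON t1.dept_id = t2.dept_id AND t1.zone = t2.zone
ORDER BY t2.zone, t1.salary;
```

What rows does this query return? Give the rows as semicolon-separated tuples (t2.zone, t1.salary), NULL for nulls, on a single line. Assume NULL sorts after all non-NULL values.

(GN, 55); (OC, NULL)

INNER JOIN keeps only pairs where the ON condition holds.
Matching on t1.dept_id = t2.dept_id AND t1.zone = t2.zone. A NULL in a compared column never satisfies the condition.
- t1[0] dept_id=2, zone=OC → no match; dropped.
- t1[1] dept_id=7, zone=GN → 1 match(es) in t2 → 1 row(s).
- t1[2] dept_id=2, zone=MT → no match; dropped.
- t1[3] dept_id=7, zone=OC → no match; dropped.
- t1[4] dept_id=8, zone=OC → 1 match(es) in t2 → 1 row(s).
- t1[5] dept_id=4, zone=OC → no match; dropped.
- t1[6] dept_id=NULL, zone=GN → no match; dropped.
- t1[7] dept_id=4, zone=CR → no match; dropped.
- t1[8] dept_id=7, zone=OC → no match; dropped.
After projecting and ordering:
t2.zone | t1.salary
GN | 55
OC | NULL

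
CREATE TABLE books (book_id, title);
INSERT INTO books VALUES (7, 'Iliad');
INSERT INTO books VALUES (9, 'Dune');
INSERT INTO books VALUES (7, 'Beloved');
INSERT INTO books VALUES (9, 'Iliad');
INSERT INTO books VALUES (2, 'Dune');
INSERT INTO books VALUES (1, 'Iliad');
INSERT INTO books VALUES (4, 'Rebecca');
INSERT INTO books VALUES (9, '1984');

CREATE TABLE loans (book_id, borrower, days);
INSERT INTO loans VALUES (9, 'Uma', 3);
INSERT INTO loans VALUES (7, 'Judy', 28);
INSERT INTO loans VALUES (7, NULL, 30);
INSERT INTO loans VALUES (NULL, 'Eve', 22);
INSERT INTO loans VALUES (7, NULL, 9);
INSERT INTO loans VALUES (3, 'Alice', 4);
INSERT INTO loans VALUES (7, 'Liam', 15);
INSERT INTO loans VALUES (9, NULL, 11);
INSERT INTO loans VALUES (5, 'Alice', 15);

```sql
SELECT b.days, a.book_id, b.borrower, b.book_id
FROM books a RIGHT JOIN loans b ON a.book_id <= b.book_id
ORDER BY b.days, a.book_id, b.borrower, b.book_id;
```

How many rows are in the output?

42

RIGHT JOIN keeps every row from `loans`; unmatched rows get NULL for `books`'s columns.
Matching on a.book_id <= b.book_id. A NULL in a compared column never satisfies the condition.
- a[0] book_id=7 → 6 match(es) in b → 6 row(s).
- a[1] book_id=9 → 2 match(es) in b → 2 row(s).
- a[2] book_id=7 → 6 match(es) in b → 6 row(s).
- a[3] book_id=9 → 2 match(es) in b → 2 row(s).
- a[4] book_id=2 → 8 match(es) in b → 8 row(s).
- a[5] book_id=1 → 8 match(es) in b → 8 row(s).
- a[6] book_id=4 → 7 match(es) in b → 7 row(s).
- a[7] book_id=9 → 2 match(es) in b → 2 row(s).
- 1 b row(s) had no a match → kept, a columns NULL.
Total: 41 matched + 1 padded = 42 rows.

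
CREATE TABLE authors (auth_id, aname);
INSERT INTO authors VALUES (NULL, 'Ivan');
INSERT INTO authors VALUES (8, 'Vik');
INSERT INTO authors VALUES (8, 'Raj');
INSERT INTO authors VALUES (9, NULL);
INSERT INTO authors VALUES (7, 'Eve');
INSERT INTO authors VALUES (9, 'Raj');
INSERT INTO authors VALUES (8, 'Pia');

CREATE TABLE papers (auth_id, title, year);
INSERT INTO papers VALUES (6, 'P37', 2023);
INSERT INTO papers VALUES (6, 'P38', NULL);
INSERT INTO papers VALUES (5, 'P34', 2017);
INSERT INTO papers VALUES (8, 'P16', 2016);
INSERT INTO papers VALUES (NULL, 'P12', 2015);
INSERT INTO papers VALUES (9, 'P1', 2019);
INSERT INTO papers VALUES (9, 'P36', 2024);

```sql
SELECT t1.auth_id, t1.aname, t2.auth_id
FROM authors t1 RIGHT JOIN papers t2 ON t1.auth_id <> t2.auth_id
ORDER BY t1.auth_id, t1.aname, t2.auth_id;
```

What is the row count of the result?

30

RIGHT JOIN keeps every row from `papers`; unmatched rows get NULL for `authors`'s columns.
Matching on t1.auth_id <> t2.auth_id. A NULL in a compared column never satisfies the condition.
Matched pairs: 29; unmatched t2 rows kept: 1.
Total: 29 matched + 1 padded = 30 rows.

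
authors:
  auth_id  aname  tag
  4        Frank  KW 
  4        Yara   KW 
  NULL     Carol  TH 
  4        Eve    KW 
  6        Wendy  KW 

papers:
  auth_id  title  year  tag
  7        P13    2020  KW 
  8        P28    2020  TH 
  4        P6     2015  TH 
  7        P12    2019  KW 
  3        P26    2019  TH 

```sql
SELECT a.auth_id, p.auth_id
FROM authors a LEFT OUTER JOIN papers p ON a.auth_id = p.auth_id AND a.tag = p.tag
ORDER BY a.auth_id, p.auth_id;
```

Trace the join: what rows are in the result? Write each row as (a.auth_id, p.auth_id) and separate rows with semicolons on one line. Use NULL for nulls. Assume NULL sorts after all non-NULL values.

(4, NULL); (4, NULL); (4, NULL); (6, NULL); (NULL, NULL)

LEFT JOIN keeps every row from `authors`; unmatched rows get NULL for `papers`'s columns.
Matching on a.auth_id = p.auth_id AND a.tag = p.tag. A NULL in a compared column never satisfies the condition.
Matched pairs: 0; unmatched a rows kept: 5.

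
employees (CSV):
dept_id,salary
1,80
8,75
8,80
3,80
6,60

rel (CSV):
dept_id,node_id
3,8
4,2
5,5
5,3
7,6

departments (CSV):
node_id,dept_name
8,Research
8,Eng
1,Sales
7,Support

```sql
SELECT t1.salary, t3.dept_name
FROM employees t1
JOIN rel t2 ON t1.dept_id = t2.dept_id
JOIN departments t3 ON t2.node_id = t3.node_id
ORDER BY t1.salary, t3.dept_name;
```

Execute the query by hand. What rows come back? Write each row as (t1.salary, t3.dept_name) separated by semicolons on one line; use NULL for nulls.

Evaluate left to right. First `employees t1 INNER JOIN rel t2` on dept_id: 1 row(s).
Then INNER JOIN `departments t3` on node_id: keep only rows whose t2.node_id appears in t3.

(80, Eng); (80, Research)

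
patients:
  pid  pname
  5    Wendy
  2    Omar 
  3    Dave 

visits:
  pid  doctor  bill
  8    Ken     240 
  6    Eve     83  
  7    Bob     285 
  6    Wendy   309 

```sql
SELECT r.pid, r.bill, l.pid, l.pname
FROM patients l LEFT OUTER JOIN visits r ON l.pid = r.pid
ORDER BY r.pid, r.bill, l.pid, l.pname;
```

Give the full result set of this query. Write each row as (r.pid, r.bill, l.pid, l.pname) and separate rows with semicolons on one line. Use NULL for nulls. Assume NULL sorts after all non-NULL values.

(NULL, NULL, 2, Omar); (NULL, NULL, 3, Dave); (NULL, NULL, 5, Wendy)

LEFT JOIN keeps every row from `patients`; unmatched rows get NULL for `visits`'s columns.
Matching on l.pid = r.pid.
- l row (pid=5): no match → kept, r columns NULL.
- l row (pid=2): no match → kept, r columns NULL.
- l row (pid=3): no match → kept, r columns NULL.
After projecting and ordering:
r.pid | r.bill | l.pid | l.pname
NULL | NULL | 2 | Omar
NULL | NULL | 3 | Dave
NULL | NULL | 5 | Wendy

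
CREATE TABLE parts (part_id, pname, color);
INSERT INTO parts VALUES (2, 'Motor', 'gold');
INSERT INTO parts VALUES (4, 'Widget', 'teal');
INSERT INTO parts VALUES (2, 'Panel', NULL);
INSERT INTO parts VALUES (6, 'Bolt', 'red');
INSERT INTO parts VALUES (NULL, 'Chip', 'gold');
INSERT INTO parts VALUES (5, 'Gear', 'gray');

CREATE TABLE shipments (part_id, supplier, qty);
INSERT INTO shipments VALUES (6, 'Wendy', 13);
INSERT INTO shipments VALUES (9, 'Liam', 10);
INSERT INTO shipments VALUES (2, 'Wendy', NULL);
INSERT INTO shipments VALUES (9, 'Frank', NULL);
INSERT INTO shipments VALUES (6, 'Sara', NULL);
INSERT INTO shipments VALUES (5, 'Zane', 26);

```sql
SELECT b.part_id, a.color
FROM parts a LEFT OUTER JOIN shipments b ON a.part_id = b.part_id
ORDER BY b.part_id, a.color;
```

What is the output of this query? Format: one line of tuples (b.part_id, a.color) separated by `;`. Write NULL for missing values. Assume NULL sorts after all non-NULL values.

LEFT JOIN keeps every row from `parts`; unmatched rows get NULL for `shipments`'s columns.
Matching on a.part_id = b.part_id. A NULL in a compared column never satisfies the condition.
Matched pairs: 5; unmatched a rows kept: 2.

(2, gold); (2, NULL); (5, gray); (6, red); (6, red); (NULL, gold); (NULL, teal)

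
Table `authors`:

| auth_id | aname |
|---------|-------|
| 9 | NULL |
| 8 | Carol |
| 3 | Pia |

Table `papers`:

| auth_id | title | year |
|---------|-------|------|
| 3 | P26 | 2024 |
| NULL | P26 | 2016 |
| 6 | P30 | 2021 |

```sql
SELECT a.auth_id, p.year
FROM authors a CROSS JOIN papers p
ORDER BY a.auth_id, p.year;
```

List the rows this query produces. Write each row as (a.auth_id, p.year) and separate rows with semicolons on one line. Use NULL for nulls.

(3, 2016); (3, 2021); (3, 2024); (8, 2016); (8, 2021); (8, 2024); (9, 2016); (9, 2021); (9, 2024)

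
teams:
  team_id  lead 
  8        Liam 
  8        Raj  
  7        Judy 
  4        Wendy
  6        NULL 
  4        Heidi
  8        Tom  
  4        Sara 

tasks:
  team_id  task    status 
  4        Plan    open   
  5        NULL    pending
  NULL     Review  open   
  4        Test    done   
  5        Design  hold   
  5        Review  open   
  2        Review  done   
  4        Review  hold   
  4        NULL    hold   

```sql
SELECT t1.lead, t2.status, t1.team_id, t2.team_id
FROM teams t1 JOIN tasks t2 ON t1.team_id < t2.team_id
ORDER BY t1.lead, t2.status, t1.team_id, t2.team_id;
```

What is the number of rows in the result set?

9

INNER JOIN keeps only pairs where the ON condition holds.
Matching on t1.team_id < t2.team_id. A NULL in a compared column never satisfies the condition.
- t1 row (team_id=8): no match → dropped.
- t1 row (team_id=8): no match → dropped.
- t1 row (team_id=7): no match → dropped.
- t1 row (team_id=4): matches 3 t2 row(s) → 3 output row(s).
- t1 row (team_id=6): no match → dropped.
- t1 row (team_id=4): matches 3 t2 row(s) → 3 output row(s).
- t1 row (team_id=8): no match → dropped.
- t1 row (team_id=4): matches 3 t2 row(s) → 3 output row(s).
Total: 9 rows.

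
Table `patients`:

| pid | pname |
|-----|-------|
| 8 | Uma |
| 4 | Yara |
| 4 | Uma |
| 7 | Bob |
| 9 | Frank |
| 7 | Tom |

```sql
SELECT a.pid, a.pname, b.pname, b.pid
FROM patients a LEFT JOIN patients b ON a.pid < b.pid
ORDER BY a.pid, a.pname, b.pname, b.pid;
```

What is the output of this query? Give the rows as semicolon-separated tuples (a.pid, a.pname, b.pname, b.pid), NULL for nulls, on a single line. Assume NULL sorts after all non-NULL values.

LEFT JOIN keeps every row from `patients a`; unmatched rows get NULL for `patients b`'s columns.
Matching on a.pid < b.pid.
- a (pid=8) pairs with 1 row(s) of b.
- a (pid=4) pairs with 4 row(s) of b.
- a (pid=4) pairs with 4 row(s) of b.
- a (pid=7) pairs with 2 row(s) of b.
- a (pid=9) has no partner → padded with NULL.
- a (pid=7) pairs with 2 row(s) of b.

(4, Uma, Bob, 7); (4, Uma, Frank, 9); (4, Uma, Tom, 7); (4, Uma, Uma, 8); (4, Yara, Bob, 7); (4, Yara, Frank, 9); (4, Yara, Tom, 7); (4, Yara, Uma, 8); (7, Bob, Frank, 9); (7, Bob, Uma, 8); (7, Tom, Frank, 9); (7, Tom, Uma, 8); (8, Uma, Frank, 9); (9, Frank, NULL, NULL)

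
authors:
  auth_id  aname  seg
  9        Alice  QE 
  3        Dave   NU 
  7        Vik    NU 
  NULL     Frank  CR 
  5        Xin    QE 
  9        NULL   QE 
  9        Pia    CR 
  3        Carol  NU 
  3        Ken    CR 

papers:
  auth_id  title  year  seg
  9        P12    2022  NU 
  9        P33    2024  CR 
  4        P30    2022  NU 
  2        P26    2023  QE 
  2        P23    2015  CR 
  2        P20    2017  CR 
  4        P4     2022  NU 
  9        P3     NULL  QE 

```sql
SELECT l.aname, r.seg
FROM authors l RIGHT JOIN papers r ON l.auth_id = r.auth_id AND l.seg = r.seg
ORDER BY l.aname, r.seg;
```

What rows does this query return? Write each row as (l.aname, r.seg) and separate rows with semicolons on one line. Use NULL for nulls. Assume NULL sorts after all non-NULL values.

RIGHT JOIN keeps every row from `papers`; unmatched rows get NULL for `authors`'s columns.
Matching on l.auth_id = r.auth_id AND l.seg = r.seg. A NULL in a compared column never satisfies the condition.
- l[0] auth_id=9, seg=QE → 1 match(es) in r → 1 row(s).
- l[1] auth_id=3, seg=NU → no match.
- l[2] auth_id=7, seg=NU → no match.
- l[3] auth_id=NULL, seg=CR → no match.
- l[4] auth_id=5, seg=QE → no match.
- l[5] auth_id=9, seg=QE → 1 match(es) in r → 1 row(s).
- l[6] auth_id=9, seg=CR → 1 match(es) in r → 1 row(s).
- l[7] auth_id=3, seg=NU → no match.
- l[8] auth_id=3, seg=CR → no match.
- 6 r row(s) had no l match → kept, l columns NULL.
After projecting and ordering:
l.aname | r.seg
Alice | QE
Pia | CR
NULL | CR
NULL | CR
NULL | NU
NULL | NU
NULL | NU
NULL | QE
NULL | QE

(Alice, QE); (Pia, CR); (NULL, CR); (NULL, CR); (NULL, NU); (NULL, NU); (NULL, NU); (NULL, QE); (NULL, QE)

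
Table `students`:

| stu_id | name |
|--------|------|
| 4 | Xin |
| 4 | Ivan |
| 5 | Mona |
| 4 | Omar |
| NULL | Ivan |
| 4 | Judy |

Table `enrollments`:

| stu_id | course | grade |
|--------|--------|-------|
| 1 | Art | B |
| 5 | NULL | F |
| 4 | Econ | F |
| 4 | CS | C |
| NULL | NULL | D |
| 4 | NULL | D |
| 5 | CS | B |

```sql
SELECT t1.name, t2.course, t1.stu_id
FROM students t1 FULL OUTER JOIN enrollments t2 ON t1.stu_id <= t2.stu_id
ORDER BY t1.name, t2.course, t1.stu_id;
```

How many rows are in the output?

25

FULL OUTER JOIN keeps every row from both sides; unmatched rows get NULL for the other side's columns.
Matching on t1.stu_id <= t2.stu_id. A NULL in a compared column never satisfies the condition.
- t1 (stu_id=4) pairs with 5 row(s) of t2.
- t1 (stu_id=4) pairs with 5 row(s) of t2.
- t1 (stu_id=5) pairs with 2 row(s) of t2.
- t1 (stu_id=4) pairs with 5 row(s) of t2.
- t1 (stu_id=NULL) has no partner → padded with NULL.
- t1 (stu_id=4) pairs with 5 row(s) of t2.
- plus 2 unmatched t2 row(s), each kept with NULL t1 columns.
Total: 22 matched + 3 padded = 25 rows.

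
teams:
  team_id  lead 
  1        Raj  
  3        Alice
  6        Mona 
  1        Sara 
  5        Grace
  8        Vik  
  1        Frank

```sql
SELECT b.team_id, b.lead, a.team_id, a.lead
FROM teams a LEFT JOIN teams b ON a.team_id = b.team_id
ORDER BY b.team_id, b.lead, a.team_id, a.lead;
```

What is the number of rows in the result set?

LEFT JOIN keeps every row from `teams a`; unmatched rows get NULL for `teams b`'s columns.
Matching on a.team_id = b.team_id.
Matched pairs: 13; unmatched a rows kept: 0.
Total: 13 rows.

13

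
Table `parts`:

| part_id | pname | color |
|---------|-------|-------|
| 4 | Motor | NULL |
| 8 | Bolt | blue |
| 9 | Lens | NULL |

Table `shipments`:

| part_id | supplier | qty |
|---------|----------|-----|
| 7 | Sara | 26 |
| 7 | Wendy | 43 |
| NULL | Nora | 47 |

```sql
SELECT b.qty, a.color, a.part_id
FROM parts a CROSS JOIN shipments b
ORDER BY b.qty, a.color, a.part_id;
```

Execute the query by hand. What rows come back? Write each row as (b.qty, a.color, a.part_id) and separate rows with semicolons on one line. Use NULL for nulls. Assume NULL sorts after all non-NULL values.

(26, blue, 8); (26, NULL, 4); (26, NULL, 9); (43, blue, 8); (43, NULL, 4); (43, NULL, 9); (47, blue, 8); (47, NULL, 4); (47, NULL, 9)

CROSS JOIN pairs every row of `parts` with every row of `shipments`: 3 × 3 = 9 rows.
After projecting and ordering:
b.qty | a.color | a.part_id
26 | blue | 8
26 | NULL | 4
26 | NULL | 9
43 | blue | 8
43 | NULL | 4
43 | NULL | 9
47 | blue | 8
47 | NULL | 4
47 | NULL | 9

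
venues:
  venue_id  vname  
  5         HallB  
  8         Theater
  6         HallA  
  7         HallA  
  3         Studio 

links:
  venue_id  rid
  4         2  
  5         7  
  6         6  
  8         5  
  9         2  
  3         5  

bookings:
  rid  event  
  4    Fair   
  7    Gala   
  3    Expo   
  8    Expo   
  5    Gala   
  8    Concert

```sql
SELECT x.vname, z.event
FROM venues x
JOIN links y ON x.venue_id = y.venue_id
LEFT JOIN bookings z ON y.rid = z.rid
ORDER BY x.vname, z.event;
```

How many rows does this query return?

Evaluate left to right. First `venues x INNER JOIN links y` on venue_id: 4 row(s).
Then LEFT JOIN `bookings z` on rid: each of those 4 rows is kept; rows whose y.rid has no match in z get NULL for z's columns.
Result: 4 row(s).

4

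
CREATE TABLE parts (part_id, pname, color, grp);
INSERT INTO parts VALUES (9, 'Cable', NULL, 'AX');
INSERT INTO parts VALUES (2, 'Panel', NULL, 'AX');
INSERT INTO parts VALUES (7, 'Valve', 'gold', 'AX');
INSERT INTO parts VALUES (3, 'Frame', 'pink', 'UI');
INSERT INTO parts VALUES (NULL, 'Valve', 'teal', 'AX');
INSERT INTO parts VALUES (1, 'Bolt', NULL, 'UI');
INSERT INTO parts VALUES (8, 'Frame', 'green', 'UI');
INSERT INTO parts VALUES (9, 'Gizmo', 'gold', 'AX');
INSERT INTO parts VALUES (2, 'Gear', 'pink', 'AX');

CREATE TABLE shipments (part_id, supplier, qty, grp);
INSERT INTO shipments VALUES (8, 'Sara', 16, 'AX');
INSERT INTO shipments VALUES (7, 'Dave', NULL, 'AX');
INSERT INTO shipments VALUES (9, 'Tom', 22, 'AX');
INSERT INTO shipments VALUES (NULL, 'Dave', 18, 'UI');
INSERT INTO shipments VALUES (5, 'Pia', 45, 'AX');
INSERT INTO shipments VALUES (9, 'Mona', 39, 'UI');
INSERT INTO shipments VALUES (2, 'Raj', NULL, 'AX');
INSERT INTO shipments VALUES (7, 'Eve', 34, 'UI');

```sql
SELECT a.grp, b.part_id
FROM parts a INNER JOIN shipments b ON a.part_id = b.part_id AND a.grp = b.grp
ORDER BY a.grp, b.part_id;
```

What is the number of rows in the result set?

5

INNER JOIN keeps only pairs where the ON condition holds.
Matching on a.part_id = b.part_id AND a.grp = b.grp. A NULL in a compared column never satisfies the condition.
- part_id=9, grp=AX: 1 matching b row(s), so 1 row(s) emitted.
- part_id=2, grp=AX: 1 matching b row(s), so 1 row(s) emitted.
- part_id=7, grp=AX: 1 matching b row(s), so 1 row(s) emitted.
- part_id=3, grp=UI: no matching b row, dropped.
- part_id=NULL, grp=AX: no matching b row, dropped.
- part_id=1, grp=UI: no matching b row, dropped.
- part_id=8, grp=UI: no matching b row, dropped.
- part_id=9, grp=AX: 1 matching b row(s), so 1 row(s) emitted.
- part_id=2, grp=AX: 1 matching b row(s), so 1 row(s) emitted.
Total: 5 rows.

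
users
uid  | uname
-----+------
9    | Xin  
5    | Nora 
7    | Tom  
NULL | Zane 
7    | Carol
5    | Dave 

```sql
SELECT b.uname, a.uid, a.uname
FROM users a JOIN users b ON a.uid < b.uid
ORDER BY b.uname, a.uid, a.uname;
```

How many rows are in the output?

8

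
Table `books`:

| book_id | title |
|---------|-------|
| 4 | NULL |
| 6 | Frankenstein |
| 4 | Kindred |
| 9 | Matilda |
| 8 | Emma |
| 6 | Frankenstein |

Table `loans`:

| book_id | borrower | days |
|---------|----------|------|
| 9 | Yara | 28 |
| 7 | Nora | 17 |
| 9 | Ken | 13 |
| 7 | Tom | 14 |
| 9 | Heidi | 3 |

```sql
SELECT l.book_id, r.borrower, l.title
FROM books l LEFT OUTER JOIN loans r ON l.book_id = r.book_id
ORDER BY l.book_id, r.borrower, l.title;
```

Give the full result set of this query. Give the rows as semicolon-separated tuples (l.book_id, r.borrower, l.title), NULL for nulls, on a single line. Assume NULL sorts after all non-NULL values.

(4, NULL, Kindred); (4, NULL, NULL); (6, NULL, Frankenstein); (6, NULL, Frankenstein); (8, NULL, Emma); (9, Heidi, Matilda); (9, Ken, Matilda); (9, Yara, Matilda)

LEFT JOIN keeps every row from `books`; unmatched rows get NULL for `loans`'s columns.
Matching on l.book_id = r.book_id.
Matched pairs: 3; unmatched l rows kept: 5.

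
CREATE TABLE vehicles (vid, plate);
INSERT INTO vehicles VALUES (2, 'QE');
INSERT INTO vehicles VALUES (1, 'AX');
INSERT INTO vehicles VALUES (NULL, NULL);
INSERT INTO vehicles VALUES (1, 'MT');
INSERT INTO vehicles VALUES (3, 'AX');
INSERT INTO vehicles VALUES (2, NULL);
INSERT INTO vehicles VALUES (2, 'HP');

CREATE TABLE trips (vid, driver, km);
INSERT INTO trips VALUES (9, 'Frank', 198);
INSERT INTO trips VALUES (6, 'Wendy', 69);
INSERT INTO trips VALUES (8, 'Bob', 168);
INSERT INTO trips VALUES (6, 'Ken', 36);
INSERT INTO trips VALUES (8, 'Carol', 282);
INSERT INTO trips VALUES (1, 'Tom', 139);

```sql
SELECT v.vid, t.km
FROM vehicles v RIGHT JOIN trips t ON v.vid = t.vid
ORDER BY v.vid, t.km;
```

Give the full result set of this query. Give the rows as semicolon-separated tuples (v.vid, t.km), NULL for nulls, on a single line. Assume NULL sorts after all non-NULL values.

(1, 139); (1, 139); (NULL, 36); (NULL, 69); (NULL, 168); (NULL, 198); (NULL, 282)

RIGHT JOIN keeps every row from `trips`; unmatched rows get NULL for `vehicles`'s columns.
Matching on v.vid = t.vid. A NULL in a compared column never satisfies the condition.
- v (vid=2) has no partner in t.
- v (vid=1) pairs with 1 row(s) of t.
- v (vid=NULL) has no partner in t.
- v (vid=1) pairs with 1 row(s) of t.
- v (vid=3) has no partner in t.
- v (vid=2) has no partner in t.
- v (vid=2) has no partner in t.
- 5 row(s) from t found no v partner → padded with NULL.
After projecting and ordering:
v.vid | t.km
1 | 139
1 | 139
NULL | 36
NULL | 69
NULL | 168
NULL | 198
NULL | 282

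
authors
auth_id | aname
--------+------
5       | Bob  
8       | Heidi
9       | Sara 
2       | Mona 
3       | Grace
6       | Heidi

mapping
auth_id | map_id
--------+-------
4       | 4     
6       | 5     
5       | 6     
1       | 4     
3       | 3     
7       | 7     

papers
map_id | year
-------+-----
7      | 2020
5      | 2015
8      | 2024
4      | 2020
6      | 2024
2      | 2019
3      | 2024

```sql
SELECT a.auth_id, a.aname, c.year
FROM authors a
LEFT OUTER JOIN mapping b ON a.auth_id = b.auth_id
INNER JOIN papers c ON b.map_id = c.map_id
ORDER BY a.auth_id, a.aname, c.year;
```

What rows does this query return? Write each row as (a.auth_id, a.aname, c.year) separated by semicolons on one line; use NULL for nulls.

Step 1 — a LEFT JOIN b on auth_id → 6 row(s).
Then INNER JOIN `papers c` on map_id: keep only rows whose b.map_id appears in c.

(3, Grace, 2024); (5, Bob, 2024); (6, Heidi, 2015)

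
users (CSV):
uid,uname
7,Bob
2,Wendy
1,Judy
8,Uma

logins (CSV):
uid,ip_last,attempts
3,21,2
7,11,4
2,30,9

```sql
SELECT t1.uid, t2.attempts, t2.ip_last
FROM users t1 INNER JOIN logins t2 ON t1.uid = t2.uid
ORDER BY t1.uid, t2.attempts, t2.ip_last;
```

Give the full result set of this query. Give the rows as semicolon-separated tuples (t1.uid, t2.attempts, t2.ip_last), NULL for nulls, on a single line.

(2, 9, 30); (7, 4, 11)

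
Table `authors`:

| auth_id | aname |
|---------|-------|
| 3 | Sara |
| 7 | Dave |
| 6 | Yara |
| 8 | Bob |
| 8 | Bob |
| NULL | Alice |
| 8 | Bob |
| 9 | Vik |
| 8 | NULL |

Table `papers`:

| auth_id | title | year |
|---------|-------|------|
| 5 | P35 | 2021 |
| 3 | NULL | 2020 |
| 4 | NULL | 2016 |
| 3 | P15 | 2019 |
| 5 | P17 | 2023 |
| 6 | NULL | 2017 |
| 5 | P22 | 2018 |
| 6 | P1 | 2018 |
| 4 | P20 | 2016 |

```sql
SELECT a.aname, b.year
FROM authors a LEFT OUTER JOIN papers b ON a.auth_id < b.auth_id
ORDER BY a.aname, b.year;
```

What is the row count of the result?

15

LEFT JOIN keeps every row from `authors`; unmatched rows get NULL for `papers`'s columns.
Matching on a.auth_id < b.auth_id. A NULL in a compared column never satisfies the condition.
- a row (auth_id=3): matches 7 b row(s) → 7 output row(s).
- a row (auth_id=7): no match → kept, b columns NULL.
- a row (auth_id=6): no match → kept, b columns NULL.
- a row (auth_id=8): no match → kept, b columns NULL.
- a row (auth_id=8): no match → kept, b columns NULL.
- a row (auth_id=NULL): no match → kept, b columns NULL.
- a row (auth_id=8): no match → kept, b columns NULL.
- a row (auth_id=9): no match → kept, b columns NULL.
- a row (auth_id=8): no match → kept, b columns NULL.
Total: 7 matched + 8 padded = 15 rows.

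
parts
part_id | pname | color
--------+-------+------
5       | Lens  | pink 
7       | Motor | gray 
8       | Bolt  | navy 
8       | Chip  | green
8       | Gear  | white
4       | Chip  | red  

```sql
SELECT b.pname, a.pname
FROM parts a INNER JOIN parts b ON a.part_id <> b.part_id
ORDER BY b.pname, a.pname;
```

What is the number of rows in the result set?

24

INNER JOIN keeps only pairs where the ON condition holds.
Matching on a.part_id <> b.part_id.
Matched pairs: 24.
Total: 24 rows.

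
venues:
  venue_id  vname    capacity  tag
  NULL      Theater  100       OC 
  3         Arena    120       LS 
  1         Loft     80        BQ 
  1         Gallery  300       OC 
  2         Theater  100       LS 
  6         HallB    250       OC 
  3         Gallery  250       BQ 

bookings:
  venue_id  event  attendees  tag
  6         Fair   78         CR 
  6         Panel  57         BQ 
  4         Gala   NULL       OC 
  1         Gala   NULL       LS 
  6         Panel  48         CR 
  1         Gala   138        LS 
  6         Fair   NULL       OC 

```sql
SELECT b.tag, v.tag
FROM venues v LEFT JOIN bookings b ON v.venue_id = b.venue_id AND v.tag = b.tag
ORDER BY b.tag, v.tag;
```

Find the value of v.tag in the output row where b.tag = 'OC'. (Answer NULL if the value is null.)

LEFT JOIN keeps every row from `venues`; unmatched rows get NULL for `bookings`'s columns.
Matching on v.venue_id = b.venue_id AND v.tag = b.tag. A NULL in a compared column never satisfies the condition.
- venue_id=NULL, tag=OC: no b row matches, row kept with b columns NULL.
- venue_id=3, tag=LS: no b row matches, row kept with b columns NULL.
- venue_id=1, tag=BQ: no b row matches, row kept with b columns NULL.
- venue_id=1, tag=OC: no b row matches, row kept with b columns NULL.
- venue_id=2, tag=LS: no b row matches, row kept with b columns NULL.
- venue_id=6, tag=OC: 1 matching b row(s), so 1 row(s) emitted.
- venue_id=3, tag=BQ: no b row matches, row kept with b columns NULL.

OC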